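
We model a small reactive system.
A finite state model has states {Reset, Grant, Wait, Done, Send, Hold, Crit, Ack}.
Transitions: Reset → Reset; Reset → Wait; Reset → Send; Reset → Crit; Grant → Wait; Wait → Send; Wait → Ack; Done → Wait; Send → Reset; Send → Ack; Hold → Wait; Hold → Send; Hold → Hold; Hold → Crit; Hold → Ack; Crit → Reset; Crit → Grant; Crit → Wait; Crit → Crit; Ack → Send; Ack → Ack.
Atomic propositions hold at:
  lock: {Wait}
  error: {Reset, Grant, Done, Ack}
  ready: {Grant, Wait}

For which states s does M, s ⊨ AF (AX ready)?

Sat(AX ready) = {s : every successor in {Grant, Wait}} = {Grant, Done}
AF (AX ready): least fixpoint, start Z0 = {Grant, Done}, add states with every successor in Z. Already a fixed point.
Sat(AF (AX ready)) = {Grant, Done}

{Grant, Done}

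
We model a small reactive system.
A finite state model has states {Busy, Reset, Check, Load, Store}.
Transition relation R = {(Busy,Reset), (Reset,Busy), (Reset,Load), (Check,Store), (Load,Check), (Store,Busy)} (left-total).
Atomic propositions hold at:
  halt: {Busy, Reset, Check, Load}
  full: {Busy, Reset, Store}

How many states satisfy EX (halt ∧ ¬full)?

2

Sat(¬full) = {Check, Load}
Sat(halt ∧ ¬full) = {Check, Load}
Sat(EX (halt ∧ ¬full)) = {s : some successor in {Check, Load}} = {Reset, Load}
|Sat(EX (halt ∧ ¬full))| = |{Reset, Load}| = 2.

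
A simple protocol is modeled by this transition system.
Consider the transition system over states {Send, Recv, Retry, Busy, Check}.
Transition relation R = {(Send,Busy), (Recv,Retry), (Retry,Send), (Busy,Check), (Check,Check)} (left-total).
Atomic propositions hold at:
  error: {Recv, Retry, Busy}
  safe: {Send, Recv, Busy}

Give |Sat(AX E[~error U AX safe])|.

2

Sat(~error) = {Send, Check}
Sat(AX safe) = {s : every successor in {Send, Recv, Busy}} = {Send, Retry}
E[~error U AX safe]: least fixpoint, start Z0 = Sat(AX safe) = {Send, Retry}, add states in Sat(~error) with some successor in Z. Already a fixed point.
Sat(E[~error U AX safe]) = {Send, Retry}
Sat(AX E[~error U AX safe]) = {s : every successor in {Send, Retry}} = {Recv, Retry}
|Sat(AX E[~error U AX safe])| = |{Recv, Retry}| = 2.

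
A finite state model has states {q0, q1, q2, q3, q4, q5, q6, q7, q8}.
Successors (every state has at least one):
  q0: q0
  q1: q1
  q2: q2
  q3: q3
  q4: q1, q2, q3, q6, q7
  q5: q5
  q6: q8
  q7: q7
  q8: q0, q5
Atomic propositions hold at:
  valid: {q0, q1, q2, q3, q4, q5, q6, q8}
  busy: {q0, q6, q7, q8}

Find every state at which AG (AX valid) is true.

Sat(AX valid) = {s : every successor in {q0, q1, q2, q3, q4, q5, q6, q8}} = {q0, q1, q2, q3, q5, q6, q8}
AG (AX valid): greatest fixpoint, start Z0 = {q0, q1, q2, q3, q5, q6, q8}, keep only states in Sat with every successor in Z. Already a fixed point.
Sat(AG (AX valid)) = {q0, q1, q2, q3, q5, q6, q8}

{q0, q1, q2, q3, q5, q6, q8}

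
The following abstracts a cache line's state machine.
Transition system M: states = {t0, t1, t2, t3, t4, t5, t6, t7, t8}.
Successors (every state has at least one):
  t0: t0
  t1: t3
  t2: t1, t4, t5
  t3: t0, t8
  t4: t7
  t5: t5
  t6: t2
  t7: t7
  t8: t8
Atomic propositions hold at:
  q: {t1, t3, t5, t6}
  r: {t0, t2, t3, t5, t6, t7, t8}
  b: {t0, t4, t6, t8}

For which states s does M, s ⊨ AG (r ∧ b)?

Sat(r ∧ b) = {t0, t6, t8}
AG (r ∧ b): greatest fixpoint, start Z0 = {t0, t6, t8}, keep only states in Sat with every successor in Z. Z1 = {t0, t8}; fixed.
Sat(AG (r ∧ b)) = {t0, t8}

{t0, t8}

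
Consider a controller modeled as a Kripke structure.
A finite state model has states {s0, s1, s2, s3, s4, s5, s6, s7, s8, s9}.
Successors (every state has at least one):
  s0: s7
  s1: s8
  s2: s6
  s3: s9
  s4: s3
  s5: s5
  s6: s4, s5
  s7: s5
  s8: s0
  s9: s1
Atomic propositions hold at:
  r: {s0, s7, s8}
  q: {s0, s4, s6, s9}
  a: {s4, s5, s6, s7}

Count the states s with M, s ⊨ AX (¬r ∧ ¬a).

Sat(¬r) = {s1, s2, s3, s4, s5, s6, s9}
Sat(¬a) = {s0, s1, s2, s3, s8, s9}
Sat(¬r ∧ ¬a) = {s1, s2, s3, s9}
Sat(AX (¬r ∧ ¬a)) = {s : every successor in {s1, s2, s3, s9}} = {s3, s4, s9}
|Sat(AX (¬r ∧ ¬a))| = |{s3, s4, s9}| = 3.

3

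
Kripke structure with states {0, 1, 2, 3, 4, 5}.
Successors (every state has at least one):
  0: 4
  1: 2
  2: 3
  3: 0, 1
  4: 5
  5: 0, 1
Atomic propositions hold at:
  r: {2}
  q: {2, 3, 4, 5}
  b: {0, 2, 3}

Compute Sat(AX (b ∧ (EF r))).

{1, 2}

EF r: least fixpoint, start Z0 = {2}, add states with some successor in Z. Z1 = {1, 2}; Z2 = {1, 2, 3, 5}; Z3 = {1, 2, 3, 4, 5}; Z4 = {0, 1, 2, 3, 4, 5}; fixed.
Sat(EF r) = {0, 1, 2, 3, 4, 5}
Sat(b ∧ (EF r)) = {0, 2, 3}
Sat(AX (b ∧ (EF r))) = {s : every successor in {0, 2, 3}} = {1, 2}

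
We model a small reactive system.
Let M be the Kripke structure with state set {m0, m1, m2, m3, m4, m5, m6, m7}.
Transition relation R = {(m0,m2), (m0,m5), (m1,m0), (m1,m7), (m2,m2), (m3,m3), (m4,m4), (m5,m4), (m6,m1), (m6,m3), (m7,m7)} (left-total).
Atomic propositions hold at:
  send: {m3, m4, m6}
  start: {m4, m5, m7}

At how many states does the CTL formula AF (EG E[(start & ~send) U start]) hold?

3

Sat(~send) = {m0, m1, m2, m5, m7}
Sat(start & ~send) = {m5, m7}
E[(start & ~send) U start]: least fixpoint, start Z0 = Sat(start) = {m4, m5, m7}, add states in Sat(start & ~send) with some successor in Z. Already a fixed point.
Sat(E[(start & ~send) U start]) = {m4, m5, m7}
EG E[(start & ~send) U start]: greatest fixpoint, start Z0 = {m4, m5, m7}, keep only states in Sat with some successor in Z. Already a fixed point.
Sat(EG E[(start & ~send) U start]) = {m4, m5, m7}
AF (EG E[(start & ~send) U start]): least fixpoint, start Z0 = {m4, m5, m7}, add states with every successor in Z. Already a fixed point.
Sat(AF (EG E[(start & ~send) U start])) = {m4, m5, m7}
|Sat(AF (EG E[(start & ~send) U start]))| = |{m4, m5, m7}| = 3.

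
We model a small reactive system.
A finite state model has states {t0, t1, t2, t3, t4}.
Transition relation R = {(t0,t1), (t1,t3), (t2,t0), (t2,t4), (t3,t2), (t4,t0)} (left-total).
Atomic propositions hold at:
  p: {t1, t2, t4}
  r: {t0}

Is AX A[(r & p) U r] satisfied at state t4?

Sat(r & p) = ∅
A[(r & p) U r]: least fixpoint, start Z0 = Sat(r) = {t0}, add states in Sat(r & p) with every successor in Z. Already a fixed point.
Sat(A[(r & p) U r]) = {t0}
Sat(AX A[(r & p) U r]) = {s : every successor in {t0}} = {t4}
t4 ∈ Sat(AX A[(r & p) U r]) = {t4}, so the formula holds at t4.

Yes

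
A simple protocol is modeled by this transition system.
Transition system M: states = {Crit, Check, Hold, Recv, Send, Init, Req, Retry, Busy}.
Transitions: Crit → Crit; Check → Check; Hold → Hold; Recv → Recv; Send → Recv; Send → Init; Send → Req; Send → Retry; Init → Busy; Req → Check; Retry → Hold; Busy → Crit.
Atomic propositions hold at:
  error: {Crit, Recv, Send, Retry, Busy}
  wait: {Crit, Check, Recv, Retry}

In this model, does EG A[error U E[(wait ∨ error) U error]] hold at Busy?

Sat(wait ∨ error) = {Crit, Check, Recv, Send, Retry, Busy}
E[(wait ∨ error) U error]: least fixpoint, start Z0 = Sat(error) = {Crit, Recv, Send, Retry, Busy}, add states in Sat(wait ∨ error) with some successor in Z. Already a fixed point.
Sat(E[(wait ∨ error) U error]) = {Crit, Recv, Send, Retry, Busy}
A[error U E[(wait ∨ error) U error]]: least fixpoint, start Z0 = Sat(E[(wait ∨ error) U error]) = {Crit, Recv, Send, Retry, Busy}, add states in Sat(error) with every successor in Z. Already a fixed point.
Sat(A[error U E[(wait ∨ error) U error]]) = {Crit, Recv, Send, Retry, Busy}
EG A[error U E[(wait ∨ error) U error]]: greatest fixpoint, start Z0 = {Crit, Recv, Send, Retry, Busy}, keep only states in Sat with some successor in Z. Z1 = {Crit, Recv, Send, Busy}; fixed.
Sat(EG A[error U E[(wait ∨ error) U error]]) = {Crit, Recv, Send, Busy}
Busy ∈ Sat(EG A[error U E[(wait ∨ error) U error]]) = {Crit, Recv, Send, Busy}, so the formula holds at Busy.

Yes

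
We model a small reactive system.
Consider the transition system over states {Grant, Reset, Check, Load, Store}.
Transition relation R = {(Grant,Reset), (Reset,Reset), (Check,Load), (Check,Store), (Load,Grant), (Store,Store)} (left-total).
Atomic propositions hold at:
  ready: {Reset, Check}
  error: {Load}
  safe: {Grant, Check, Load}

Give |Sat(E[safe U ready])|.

E[safe U ready]: least fixpoint, start Z0 = Sat(ready) = {Reset, Check}, add states in Sat(safe) with some successor in Z. Z1 = {Grant, Reset, Check}; Z2 = {Grant, Reset, Check, Load}; fixed.
Sat(E[safe U ready]) = {Grant, Reset, Check, Load}
|Sat(E[safe U ready])| = |{Grant, Reset, Check, Load}| = 4.

4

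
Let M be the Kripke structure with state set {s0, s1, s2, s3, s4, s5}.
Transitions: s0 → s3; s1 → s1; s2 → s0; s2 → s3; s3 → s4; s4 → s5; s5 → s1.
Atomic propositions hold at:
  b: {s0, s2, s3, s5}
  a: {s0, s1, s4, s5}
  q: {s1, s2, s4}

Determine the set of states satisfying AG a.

{s1, s4, s5}

AG a: greatest fixpoint, start Z0 = {s0, s1, s4, s5}, keep only states in Sat with every successor in Z. Z1 = {s1, s4, s5}; fixed.
Sat(AG a) = {s1, s4, s5}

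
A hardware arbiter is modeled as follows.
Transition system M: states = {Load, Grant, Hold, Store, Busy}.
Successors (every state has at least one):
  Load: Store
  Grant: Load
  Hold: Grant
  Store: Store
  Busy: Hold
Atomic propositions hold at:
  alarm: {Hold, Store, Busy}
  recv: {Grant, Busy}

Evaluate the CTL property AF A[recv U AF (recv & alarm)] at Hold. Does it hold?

Sat(recv & alarm) = {Busy}
AF (recv & alarm): least fixpoint, start Z0 = {Busy}, add states with every successor in Z. Already a fixed point.
Sat(AF (recv & alarm)) = {Busy}
A[recv U AF (recv & alarm)]: least fixpoint, start Z0 = Sat(AF (recv & alarm)) = {Busy}, add states in Sat(recv) with every successor in Z. Already a fixed point.
Sat(A[recv U AF (recv & alarm)]) = {Busy}
AF A[recv U AF (recv & alarm)]: least fixpoint, start Z0 = {Busy}, add states with every successor in Z. Already a fixed point.
Sat(AF A[recv U AF (recv & alarm)]) = {Busy}
Hold ∉ Sat(AF A[recv U AF (recv & alarm)]) = {Busy}, so the formula does not hold at Hold.

No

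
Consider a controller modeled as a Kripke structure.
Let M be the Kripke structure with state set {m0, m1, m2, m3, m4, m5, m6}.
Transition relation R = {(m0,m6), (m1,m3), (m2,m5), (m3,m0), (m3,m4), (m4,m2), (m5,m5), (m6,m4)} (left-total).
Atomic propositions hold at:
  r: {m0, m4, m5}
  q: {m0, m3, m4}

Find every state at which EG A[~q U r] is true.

{m0, m2, m4, m5, m6}

Sat(~q) = {m1, m2, m5, m6}
A[~q U r]: least fixpoint, start Z0 = Sat(r) = {m0, m4, m5}, add states in Sat(~q) with every successor in Z. Z1 = {m0, m2, m4, m5, m6}; fixed.
Sat(A[~q U r]) = {m0, m2, m4, m5, m6}
EG A[~q U r]: greatest fixpoint, start Z0 = {m0, m2, m4, m5, m6}, keep only states in Sat with some successor in Z. Already a fixed point.
Sat(EG A[~q U r]) = {m0, m2, m4, m5, m6}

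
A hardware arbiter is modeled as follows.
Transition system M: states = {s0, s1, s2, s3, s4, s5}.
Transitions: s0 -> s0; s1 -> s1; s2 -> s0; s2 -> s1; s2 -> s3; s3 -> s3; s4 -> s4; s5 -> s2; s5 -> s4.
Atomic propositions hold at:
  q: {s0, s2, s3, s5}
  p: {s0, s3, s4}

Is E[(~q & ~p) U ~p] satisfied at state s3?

No

Sat(~q) = {s1, s4}
Sat(~p) = {s1, s2, s5}
Sat(~q & ~p) = {s1}
E[(~q & ~p) U ~p]: least fixpoint, start Z0 = Sat(~p) = {s1, s2, s5}, add states in Sat(~q & ~p) with some successor in Z. Already a fixed point.
Sat(E[(~q & ~p) U ~p]) = {s1, s2, s5}
s3 ∉ Sat(E[(~q & ~p) U ~p]) = {s1, s2, s5}, so the formula does not hold at s3.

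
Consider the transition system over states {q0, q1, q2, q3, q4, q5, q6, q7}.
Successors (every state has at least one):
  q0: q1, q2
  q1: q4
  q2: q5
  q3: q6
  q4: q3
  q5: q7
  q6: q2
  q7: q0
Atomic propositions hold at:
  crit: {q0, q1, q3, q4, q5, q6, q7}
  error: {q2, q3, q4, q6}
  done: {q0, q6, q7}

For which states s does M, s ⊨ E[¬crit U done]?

{q0, q6, q7}

Sat(¬crit) = {q2}
E[¬crit U done]: least fixpoint, start Z0 = Sat(done) = {q0, q6, q7}, add states in Sat(¬crit) with some successor in Z. Already a fixed point.
Sat(E[¬crit U done]) = {q0, q6, q7}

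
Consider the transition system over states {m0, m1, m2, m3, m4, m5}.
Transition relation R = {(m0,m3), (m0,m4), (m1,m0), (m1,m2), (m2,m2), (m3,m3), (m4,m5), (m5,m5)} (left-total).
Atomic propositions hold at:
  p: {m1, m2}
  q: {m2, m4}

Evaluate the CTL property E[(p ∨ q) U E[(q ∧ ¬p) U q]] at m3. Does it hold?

No

Sat(p ∨ q) = {m1, m2, m4}
Sat(¬p) = {m0, m3, m4, m5}
Sat(q ∧ ¬p) = {m4}
E[(q ∧ ¬p) U q]: least fixpoint, start Z0 = Sat(q) = {m2, m4}, add states in Sat(q ∧ ¬p) with some successor in Z. Already a fixed point.
Sat(E[(q ∧ ¬p) U q]) = {m2, m4}
E[(p ∨ q) U E[(q ∧ ¬p) U q]]: least fixpoint, start Z0 = Sat(E[(q ∧ ¬p) U q]) = {m2, m4}, add states in Sat(p ∨ q) with some successor in Z. Z1 = {m1, m2, m4}; fixed.
Sat(E[(p ∨ q) U E[(q ∧ ¬p) U q]]) = {m1, m2, m4}
m3 ∉ Sat(E[(p ∨ q) U E[(q ∧ ¬p) U q]]) = {m1, m2, m4}, so the formula does not hold at m3.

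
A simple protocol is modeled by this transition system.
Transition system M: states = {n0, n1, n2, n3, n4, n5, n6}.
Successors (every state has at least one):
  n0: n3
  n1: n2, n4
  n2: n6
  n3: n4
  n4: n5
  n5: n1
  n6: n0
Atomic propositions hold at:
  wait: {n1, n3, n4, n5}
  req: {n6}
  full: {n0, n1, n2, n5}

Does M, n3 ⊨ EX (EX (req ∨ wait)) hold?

Yes

Sat(req ∨ wait) = {n1, n3, n4, n5, n6}
Sat(EX (req ∨ wait)) = {s : some successor in {n1, n3, n4, n5, n6}} = {n0, n1, n2, n3, n4, n5}
Sat(EX (EX (req ∨ wait))) = {s : some successor in {n0, n1, n2, n3, n4, n5}} = {n0, n1, n3, n4, n5, n6}
n3 ∈ Sat(EX (EX (req ∨ wait))) = {n0, n1, n3, n4, n5, n6}, so the formula holds at n3.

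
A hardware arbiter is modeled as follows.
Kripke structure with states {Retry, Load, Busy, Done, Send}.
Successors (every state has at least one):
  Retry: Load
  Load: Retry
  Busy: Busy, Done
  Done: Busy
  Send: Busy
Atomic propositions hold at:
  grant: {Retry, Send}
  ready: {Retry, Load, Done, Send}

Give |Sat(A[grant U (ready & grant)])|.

Sat(ready & grant) = {Retry, Send}
A[grant U (ready & grant)]: least fixpoint, start Z0 = Sat((ready & grant)) = {Retry, Send}, add states in Sat(grant) with every successor in Z. Already a fixed point.
Sat(A[grant U (ready & grant)]) = {Retry, Send}
|Sat(A[grant U (ready & grant)])| = |{Retry, Send}| = 2.

2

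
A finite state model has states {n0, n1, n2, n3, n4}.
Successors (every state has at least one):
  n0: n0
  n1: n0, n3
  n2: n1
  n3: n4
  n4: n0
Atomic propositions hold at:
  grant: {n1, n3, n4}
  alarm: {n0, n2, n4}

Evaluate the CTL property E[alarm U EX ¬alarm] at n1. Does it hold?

Sat(¬alarm) = {n1, n3}
Sat(EX ¬alarm) = {s : some successor in {n1, n3}} = {n1, n2}
E[alarm U EX ¬alarm]: least fixpoint, start Z0 = Sat(EX ¬alarm) = {n1, n2}, add states in Sat(alarm) with some successor in Z. Already a fixed point.
Sat(E[alarm U EX ¬alarm]) = {n1, n2}
n1 ∈ Sat(E[alarm U EX ¬alarm]) = {n1, n2}, so the formula holds at n1.

Yes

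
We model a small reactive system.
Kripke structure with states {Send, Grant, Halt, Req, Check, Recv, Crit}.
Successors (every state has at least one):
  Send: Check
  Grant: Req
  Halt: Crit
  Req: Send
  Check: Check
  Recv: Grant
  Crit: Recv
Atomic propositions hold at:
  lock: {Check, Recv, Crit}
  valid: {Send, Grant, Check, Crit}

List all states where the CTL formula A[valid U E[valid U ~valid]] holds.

{Grant, Halt, Req, Recv, Crit}

Sat(~valid) = {Halt, Req, Recv}
E[valid U ~valid]: least fixpoint, start Z0 = Sat(~valid) = {Halt, Req, Recv}, add states in Sat(valid) with some successor in Z. Z1 = {Grant, Halt, Req, Recv, Crit}; fixed.
Sat(E[valid U ~valid]) = {Grant, Halt, Req, Recv, Crit}
A[valid U E[valid U ~valid]]: least fixpoint, start Z0 = Sat(E[valid U ~valid]) = {Grant, Halt, Req, Recv, Crit}, add states in Sat(valid) with every successor in Z. Already a fixed point.
Sat(A[valid U E[valid U ~valid]]) = {Grant, Halt, Req, Recv, Crit}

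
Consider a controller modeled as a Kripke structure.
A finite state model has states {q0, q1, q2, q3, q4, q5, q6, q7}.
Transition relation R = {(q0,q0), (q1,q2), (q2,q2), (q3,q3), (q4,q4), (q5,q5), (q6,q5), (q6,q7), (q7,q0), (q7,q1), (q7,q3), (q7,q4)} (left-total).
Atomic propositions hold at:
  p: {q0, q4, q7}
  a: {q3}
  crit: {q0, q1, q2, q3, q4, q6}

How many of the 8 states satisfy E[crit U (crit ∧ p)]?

2

Sat(crit ∧ p) = {q0, q4}
E[crit U (crit ∧ p)]: least fixpoint, start Z0 = Sat((crit ∧ p)) = {q0, q4}, add states in Sat(crit) with some successor in Z. Already a fixed point.
Sat(E[crit U (crit ∧ p)]) = {q0, q4}
|Sat(E[crit U (crit ∧ p)])| = |{q0, q4}| = 2.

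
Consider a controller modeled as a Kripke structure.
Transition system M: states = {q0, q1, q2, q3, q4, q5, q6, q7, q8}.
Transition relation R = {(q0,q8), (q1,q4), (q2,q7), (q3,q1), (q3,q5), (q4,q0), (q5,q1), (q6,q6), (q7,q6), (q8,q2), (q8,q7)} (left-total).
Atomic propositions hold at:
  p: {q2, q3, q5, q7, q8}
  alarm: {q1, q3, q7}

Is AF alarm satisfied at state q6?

No

AF alarm: least fixpoint, start Z0 = {q1, q3, q7}, add states with every successor in Z. Z1 = {q1, q2, q3, q5, q7}; Z2 = {q1, q2, q3, q5, q7, q8}; Z3 = {q0, q1, q2, q3, q5, q7, q8}; Z4 = {q0, q1, q2, q3, q4, q5, q7, q8}; fixed.
Sat(AF alarm) = {q0, q1, q2, q3, q4, q5, q7, q8}
q6 ∉ Sat(AF alarm) = {q0, q1, q2, q3, q4, q5, q7, q8}, so the formula does not hold at q6.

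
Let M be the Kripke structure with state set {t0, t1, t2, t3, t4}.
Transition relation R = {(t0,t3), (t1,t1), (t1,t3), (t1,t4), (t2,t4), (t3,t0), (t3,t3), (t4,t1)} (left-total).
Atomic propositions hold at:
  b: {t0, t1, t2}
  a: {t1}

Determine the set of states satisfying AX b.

Sat(AX b) = {s : every successor in {t0, t1, t2}} = {t4}

{t4}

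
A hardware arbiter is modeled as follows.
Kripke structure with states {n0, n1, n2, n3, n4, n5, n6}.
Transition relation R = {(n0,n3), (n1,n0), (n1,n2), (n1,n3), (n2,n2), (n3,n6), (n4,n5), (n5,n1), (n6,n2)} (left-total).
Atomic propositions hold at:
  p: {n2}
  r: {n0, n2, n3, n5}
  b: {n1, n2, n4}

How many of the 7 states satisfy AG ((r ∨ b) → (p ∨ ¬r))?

Sat(r ∨ b) = {n0, n1, n2, n3, n4, n5}
Sat(¬r) = {n1, n4, n6}
Sat(p ∨ ¬r) = {n1, n2, n4, n6}
Sat((r ∨ b) → (p ∨ ¬r)) = {n1, n2, n4, n6}
AG ((r ∨ b) → (p ∨ ¬r)): greatest fixpoint, start Z0 = {n1, n2, n4, n6}, keep only states in Sat with every successor in Z. Z1 = {n2, n6}; fixed.
Sat(AG ((r ∨ b) → (p ∨ ¬r))) = {n2, n6}
|Sat(AG ((r ∨ b) → (p ∨ ¬r)))| = |{n2, n6}| = 2.

2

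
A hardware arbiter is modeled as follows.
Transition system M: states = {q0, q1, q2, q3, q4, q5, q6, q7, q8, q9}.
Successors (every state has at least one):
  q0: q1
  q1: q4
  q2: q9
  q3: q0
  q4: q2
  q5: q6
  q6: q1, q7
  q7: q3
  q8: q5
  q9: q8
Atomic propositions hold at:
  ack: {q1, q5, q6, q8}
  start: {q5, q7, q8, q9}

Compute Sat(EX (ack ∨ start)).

{q0, q2, q5, q6, q8, q9}

Sat(ack ∨ start) = {q1, q5, q6, q7, q8, q9}
Sat(EX (ack ∨ start)) = {s : some successor in {q1, q5, q6, q7, q8, q9}} = {q0, q2, q5, q6, q8, q9}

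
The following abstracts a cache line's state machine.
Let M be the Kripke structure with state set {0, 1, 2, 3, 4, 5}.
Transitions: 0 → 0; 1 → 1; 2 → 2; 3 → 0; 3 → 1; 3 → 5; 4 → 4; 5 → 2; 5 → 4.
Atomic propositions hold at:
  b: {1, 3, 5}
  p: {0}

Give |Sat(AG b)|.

AG b: greatest fixpoint, start Z0 = {1, 3, 5}, keep only states in Sat with every successor in Z. Z1 = {1}; fixed.
Sat(AG b) = {1}
|Sat(AG b)| = |{1}| = 1.

1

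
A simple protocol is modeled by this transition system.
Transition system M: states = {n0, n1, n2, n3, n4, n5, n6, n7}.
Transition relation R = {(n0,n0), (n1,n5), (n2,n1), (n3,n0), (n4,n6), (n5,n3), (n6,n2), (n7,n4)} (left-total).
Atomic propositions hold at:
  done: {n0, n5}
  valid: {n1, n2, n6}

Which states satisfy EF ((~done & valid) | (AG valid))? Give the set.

{n1, n2, n4, n6, n7}

Sat(~done) = {n1, n2, n3, n4, n6, n7}
Sat(~done & valid) = {n1, n2, n6}
AG valid: greatest fixpoint, start Z0 = {n1, n2, n6}, keep only states in Sat with every successor in Z. Z1 = {n2, n6}; Z2 = {n6}; Z3 = ∅; fixed.
Sat(AG valid) = ∅
Sat((~done & valid) | (AG valid)) = {n1, n2, n6}
EF ((~done & valid) | (AG valid)): least fixpoint, start Z0 = {n1, n2, n6}, add states with some successor in Z. Z1 = {n1, n2, n4, n6}; Z2 = {n1, n2, n4, n6, n7}; fixed.
Sat(EF ((~done & valid) | (AG valid))) = {n1, n2, n4, n6, n7}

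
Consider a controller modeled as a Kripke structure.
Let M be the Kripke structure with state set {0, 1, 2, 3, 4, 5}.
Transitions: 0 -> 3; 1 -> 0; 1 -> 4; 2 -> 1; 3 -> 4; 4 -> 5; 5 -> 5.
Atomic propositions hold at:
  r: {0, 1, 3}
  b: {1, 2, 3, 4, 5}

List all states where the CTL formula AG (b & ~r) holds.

Sat(~r) = {2, 4, 5}
Sat(b & ~r) = {2, 4, 5}
AG (b & ~r): greatest fixpoint, start Z0 = {2, 4, 5}, keep only states in Sat with every successor in Z. Z1 = {4, 5}; fixed.
Sat(AG (b & ~r)) = {4, 5}

{4, 5}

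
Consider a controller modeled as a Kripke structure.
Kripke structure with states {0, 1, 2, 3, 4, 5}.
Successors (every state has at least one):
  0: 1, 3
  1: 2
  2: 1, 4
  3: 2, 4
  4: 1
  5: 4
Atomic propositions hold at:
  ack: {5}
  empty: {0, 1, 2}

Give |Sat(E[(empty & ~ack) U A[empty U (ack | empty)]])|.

4

Sat(~ack) = {0, 1, 2, 3, 4}
Sat(empty & ~ack) = {0, 1, 2}
Sat(ack | empty) = {0, 1, 2, 5}
A[empty U (ack | empty)]: least fixpoint, start Z0 = Sat((ack | empty)) = {0, 1, 2, 5}, add states in Sat(empty) with every successor in Z. Already a fixed point.
Sat(A[empty U (ack | empty)]) = {0, 1, 2, 5}
E[(empty & ~ack) U A[empty U (ack | empty)]]: least fixpoint, start Z0 = Sat(A[empty U (ack | empty)]) = {0, 1, 2, 5}, add states in Sat(empty & ~ack) with some successor in Z. Already a fixed point.
Sat(E[(empty & ~ack) U A[empty U (ack | empty)]]) = {0, 1, 2, 5}
|Sat(E[(empty & ~ack) U A[empty U (ack | empty)]])| = |{0, 1, 2, 5}| = 4.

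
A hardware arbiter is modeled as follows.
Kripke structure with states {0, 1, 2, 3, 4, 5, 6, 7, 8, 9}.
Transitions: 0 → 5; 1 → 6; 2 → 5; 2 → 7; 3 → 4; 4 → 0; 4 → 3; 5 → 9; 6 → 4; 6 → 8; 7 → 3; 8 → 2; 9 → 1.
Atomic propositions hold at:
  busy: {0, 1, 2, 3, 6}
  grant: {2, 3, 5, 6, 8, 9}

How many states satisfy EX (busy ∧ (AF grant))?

AF grant: least fixpoint, start Z0 = {2, 3, 5, 6, 8, 9}, add states with every successor in Z. Z1 = {0, 1, 2, 3, 5, 6, 7, 8, 9}; Z2 = {0, 1, 2, 3, 4, 5, 6, 7, 8, 9}; fixed.
Sat(AF grant) = {0, 1, 2, 3, 4, 5, 6, 7, 8, 9}
Sat(busy ∧ (AF grant)) = {0, 1, 2, 3, 6}
Sat(EX (busy ∧ (AF grant))) = {s : some successor in {0, 1, 2, 3, 6}} = {1, 4, 7, 8, 9}
|Sat(EX (busy ∧ (AF grant)))| = |{1, 4, 7, 8, 9}| = 5.

5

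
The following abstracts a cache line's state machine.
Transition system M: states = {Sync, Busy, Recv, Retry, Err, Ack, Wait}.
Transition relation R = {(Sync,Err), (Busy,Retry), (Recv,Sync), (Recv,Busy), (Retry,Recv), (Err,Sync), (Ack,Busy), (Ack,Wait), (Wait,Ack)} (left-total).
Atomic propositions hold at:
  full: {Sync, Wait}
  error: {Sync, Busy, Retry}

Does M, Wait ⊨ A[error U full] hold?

A[error U full]: least fixpoint, start Z0 = Sat(full) = {Sync, Wait}, add states in Sat(error) with every successor in Z. Already a fixed point.
Sat(A[error U full]) = {Sync, Wait}
Wait ∈ Sat(A[error U full]) = {Sync, Wait}, so the formula holds at Wait.

Yes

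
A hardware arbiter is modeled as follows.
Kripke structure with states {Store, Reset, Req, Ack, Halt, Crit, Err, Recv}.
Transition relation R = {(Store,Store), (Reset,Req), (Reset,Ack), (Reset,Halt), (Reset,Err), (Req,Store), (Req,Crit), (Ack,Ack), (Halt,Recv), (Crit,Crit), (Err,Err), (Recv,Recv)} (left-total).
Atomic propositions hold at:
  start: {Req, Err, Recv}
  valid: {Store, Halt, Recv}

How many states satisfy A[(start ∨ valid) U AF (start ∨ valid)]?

Sat(start ∨ valid) = {Store, Req, Halt, Err, Recv}
AF (start ∨ valid): least fixpoint, start Z0 = {Store, Req, Halt, Err, Recv}, add states with every successor in Z. Already a fixed point.
Sat(AF (start ∨ valid)) = {Store, Req, Halt, Err, Recv}
A[(start ∨ valid) U AF (start ∨ valid)]: least fixpoint, start Z0 = Sat(AF (start ∨ valid)) = {Store, Req, Halt, Err, Recv}, add states in Sat(start ∨ valid) with every successor in Z. Already a fixed point.
Sat(A[(start ∨ valid) U AF (start ∨ valid)]) = {Store, Req, Halt, Err, Recv}
|Sat(A[(start ∨ valid) U AF (start ∨ valid)])| = |{Store, Req, Halt, Err, Recv}| = 5.

5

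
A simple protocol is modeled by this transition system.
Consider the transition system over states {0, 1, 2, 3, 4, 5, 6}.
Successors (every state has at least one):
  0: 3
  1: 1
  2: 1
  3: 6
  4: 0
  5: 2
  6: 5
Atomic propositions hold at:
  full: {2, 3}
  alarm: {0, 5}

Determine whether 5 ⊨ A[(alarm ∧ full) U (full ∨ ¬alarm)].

Sat(alarm ∧ full) = ∅
Sat(¬alarm) = {1, 2, 3, 4, 6}
Sat(full ∨ ¬alarm) = {1, 2, 3, 4, 6}
A[(alarm ∧ full) U (full ∨ ¬alarm)]: least fixpoint, start Z0 = Sat((full ∨ ¬alarm)) = {1, 2, 3, 4, 6}, add states in Sat(alarm ∧ full) with every successor in Z. Already a fixed point.
Sat(A[(alarm ∧ full) U (full ∨ ¬alarm)]) = {1, 2, 3, 4, 6}
5 ∉ Sat(A[(alarm ∧ full) U (full ∨ ¬alarm)]) = {1, 2, 3, 4, 6}, so the formula does not hold at 5.

No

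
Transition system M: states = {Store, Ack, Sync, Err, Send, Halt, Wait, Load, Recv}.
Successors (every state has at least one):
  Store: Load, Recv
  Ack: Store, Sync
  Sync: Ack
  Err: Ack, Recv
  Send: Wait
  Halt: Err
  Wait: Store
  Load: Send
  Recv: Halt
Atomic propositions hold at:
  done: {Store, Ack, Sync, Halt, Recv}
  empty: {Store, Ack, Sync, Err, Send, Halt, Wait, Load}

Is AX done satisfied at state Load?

Sat(AX done) = {s : every successor in {Store, Ack, Sync, Halt, Recv}} = {Ack, Sync, Err, Wait, Recv}
Load ∉ Sat(AX done) = {Ack, Sync, Err, Wait, Recv}, so the formula does not hold at Load.

No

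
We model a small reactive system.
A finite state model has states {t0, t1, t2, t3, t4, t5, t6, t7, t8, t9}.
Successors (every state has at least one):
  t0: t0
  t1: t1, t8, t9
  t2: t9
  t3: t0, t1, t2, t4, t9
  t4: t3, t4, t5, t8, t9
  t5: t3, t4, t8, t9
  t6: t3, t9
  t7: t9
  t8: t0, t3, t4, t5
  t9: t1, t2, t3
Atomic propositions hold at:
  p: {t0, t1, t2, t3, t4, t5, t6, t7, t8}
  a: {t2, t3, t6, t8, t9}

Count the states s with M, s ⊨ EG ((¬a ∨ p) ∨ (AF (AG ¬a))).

7

Sat(¬a) = {t0, t1, t4, t5, t7}
Sat(¬a ∨ p) = {t0, t1, t2, t3, t4, t5, t6, t7, t8}
AG ¬a: greatest fixpoint, start Z0 = {t0, t1, t4, t5, t7}, keep only states in Sat with every successor in Z. Z1 = {t0}; fixed.
Sat(AG ¬a) = {t0}
AF (AG ¬a): least fixpoint, start Z0 = {t0}, add states with every successor in Z. Already a fixed point.
Sat(AF (AG ¬a)) = {t0}
Sat((¬a ∨ p) ∨ (AF (AG ¬a))) = {t0, t1, t2, t3, t4, t5, t6, t7, t8}
EG ((¬a ∨ p) ∨ (AF (AG ¬a))): greatest fixpoint, start Z0 = {t0, t1, t2, t3, t4, t5, t6, t7, t8}, keep only states in Sat with some successor in Z. Z1 = {t0, t1, t3, t4, t5, t6, t8}; fixed.
Sat(EG ((¬a ∨ p) ∨ (AF (AG ¬a)))) = {t0, t1, t3, t4, t5, t6, t8}
|Sat(EG ((¬a ∨ p) ∨ (AF (AG ¬a))))| = |{t0, t1, t3, t4, t5, t6, t8}| = 7.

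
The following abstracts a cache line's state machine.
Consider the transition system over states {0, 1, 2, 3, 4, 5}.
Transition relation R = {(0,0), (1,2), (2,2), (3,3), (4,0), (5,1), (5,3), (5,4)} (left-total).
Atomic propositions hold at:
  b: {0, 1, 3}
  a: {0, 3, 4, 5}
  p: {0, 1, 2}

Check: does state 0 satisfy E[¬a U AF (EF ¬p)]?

No

Sat(¬a) = {1, 2}
Sat(¬p) = {3, 4, 5}
EF ¬p: least fixpoint, start Z0 = {3, 4, 5}, add states with some successor in Z. Already a fixed point.
Sat(EF ¬p) = {3, 4, 5}
AF (EF ¬p): least fixpoint, start Z0 = {3, 4, 5}, add states with every successor in Z. Already a fixed point.
Sat(AF (EF ¬p)) = {3, 4, 5}
E[¬a U AF (EF ¬p)]: least fixpoint, start Z0 = Sat(AF (EF ¬p)) = {3, 4, 5}, add states in Sat(¬a) with some successor in Z. Already a fixed point.
Sat(E[¬a U AF (EF ¬p)]) = {3, 4, 5}
0 ∉ Sat(E[¬a U AF (EF ¬p)]) = {3, 4, 5}, so the formula does not hold at 0.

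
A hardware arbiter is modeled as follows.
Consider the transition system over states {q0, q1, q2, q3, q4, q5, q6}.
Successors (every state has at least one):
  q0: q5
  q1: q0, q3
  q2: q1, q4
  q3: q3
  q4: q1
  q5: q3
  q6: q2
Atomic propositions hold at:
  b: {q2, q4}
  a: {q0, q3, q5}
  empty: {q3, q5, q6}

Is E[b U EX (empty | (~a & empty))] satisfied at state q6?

Sat(~a) = {q1, q2, q4, q6}
Sat(~a & empty) = {q6}
Sat(empty | (~a & empty)) = {q3, q5, q6}
Sat(EX (empty | (~a & empty))) = {s : some successor in {q3, q5, q6}} = {q0, q1, q3, q5}
E[b U EX (empty | (~a & empty))]: least fixpoint, start Z0 = Sat(EX (empty | (~a & empty))) = {q0, q1, q3, q5}, add states in Sat(b) with some successor in Z. Z1 = {q0, q1, q2, q3, q4, q5}; fixed.
Sat(E[b U EX (empty | (~a & empty))]) = {q0, q1, q2, q3, q4, q5}
q6 ∉ Sat(E[b U EX (empty | (~a & empty))]) = {q0, q1, q2, q3, q4, q5}, so the formula does not hold at q6.

No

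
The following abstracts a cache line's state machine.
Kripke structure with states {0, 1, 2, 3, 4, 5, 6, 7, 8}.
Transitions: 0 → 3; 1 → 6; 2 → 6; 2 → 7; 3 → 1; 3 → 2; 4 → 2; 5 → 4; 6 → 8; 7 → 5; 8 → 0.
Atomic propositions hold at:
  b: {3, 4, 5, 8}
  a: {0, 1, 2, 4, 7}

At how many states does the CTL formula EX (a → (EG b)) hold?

5

EG b: greatest fixpoint, start Z0 = {3, 4, 5, 8}, keep only states in Sat with some successor in Z. Z1 = {5}; Z2 = ∅; fixed.
Sat(EG b) = ∅
Sat(a → (EG b)) = {3, 5, 6, 8}
Sat(EX (a → (EG b))) = {s : some successor in {3, 5, 6, 8}} = {0, 1, 2, 6, 7}
|Sat(EX (a → (EG b)))| = |{0, 1, 2, 6, 7}| = 5.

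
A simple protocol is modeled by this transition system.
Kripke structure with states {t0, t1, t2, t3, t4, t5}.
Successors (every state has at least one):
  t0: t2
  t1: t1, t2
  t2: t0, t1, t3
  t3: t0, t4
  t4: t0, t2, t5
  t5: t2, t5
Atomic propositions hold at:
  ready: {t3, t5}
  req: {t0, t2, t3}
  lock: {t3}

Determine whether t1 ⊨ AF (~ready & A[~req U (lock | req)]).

Sat(~ready) = {t0, t1, t2, t4}
Sat(~req) = {t1, t4, t5}
Sat(lock | req) = {t0, t2, t3}
A[~req U (lock | req)]: least fixpoint, start Z0 = Sat((lock | req)) = {t0, t2, t3}, add states in Sat(~req) with every successor in Z. Already a fixed point.
Sat(A[~req U (lock | req)]) = {t0, t2, t3}
Sat(~ready & A[~req U (lock | req)]) = {t0, t2}
AF (~ready & A[~req U (lock | req)]): least fixpoint, start Z0 = {t0, t2}, add states with every successor in Z. Already a fixed point.
Sat(AF (~ready & A[~req U (lock | req)])) = {t0, t2}
t1 ∉ Sat(AF (~ready & A[~req U (lock | req)])) = {t0, t2}, so the formula does not hold at t1.

No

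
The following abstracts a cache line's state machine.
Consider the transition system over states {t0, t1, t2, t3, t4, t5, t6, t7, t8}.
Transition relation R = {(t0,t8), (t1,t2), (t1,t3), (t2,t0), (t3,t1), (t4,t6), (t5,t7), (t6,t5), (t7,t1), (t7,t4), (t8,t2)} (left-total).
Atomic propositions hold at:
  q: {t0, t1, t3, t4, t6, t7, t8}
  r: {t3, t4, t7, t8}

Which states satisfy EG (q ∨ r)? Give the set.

{t1, t3, t7}

Sat(q ∨ r) = {t0, t1, t3, t4, t6, t7, t8}
EG (q ∨ r): greatest fixpoint, start Z0 = {t0, t1, t3, t4, t6, t7, t8}, keep only states in Sat with some successor in Z. Z1 = {t0, t1, t3, t4, t7}; Z2 = {t1, t3, t7}; fixed.
Sat(EG (q ∨ r)) = {t1, t3, t7}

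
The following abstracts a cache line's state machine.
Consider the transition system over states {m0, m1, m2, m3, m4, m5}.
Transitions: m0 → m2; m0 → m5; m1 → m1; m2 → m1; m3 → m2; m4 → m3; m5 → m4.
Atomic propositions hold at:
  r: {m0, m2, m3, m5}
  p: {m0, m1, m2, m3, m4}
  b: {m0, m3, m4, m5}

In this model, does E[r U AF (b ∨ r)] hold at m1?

No

Sat(b ∨ r) = {m0, m2, m3, m4, m5}
AF (b ∨ r): least fixpoint, start Z0 = {m0, m2, m3, m4, m5}, add states with every successor in Z. Already a fixed point.
Sat(AF (b ∨ r)) = {m0, m2, m3, m4, m5}
E[r U AF (b ∨ r)]: least fixpoint, start Z0 = Sat(AF (b ∨ r)) = {m0, m2, m3, m4, m5}, add states in Sat(r) with some successor in Z. Already a fixed point.
Sat(E[r U AF (b ∨ r)]) = {m0, m2, m3, m4, m5}
m1 ∉ Sat(E[r U AF (b ∨ r)]) = {m0, m2, m3, m4, m5}, so the formula does not hold at m1.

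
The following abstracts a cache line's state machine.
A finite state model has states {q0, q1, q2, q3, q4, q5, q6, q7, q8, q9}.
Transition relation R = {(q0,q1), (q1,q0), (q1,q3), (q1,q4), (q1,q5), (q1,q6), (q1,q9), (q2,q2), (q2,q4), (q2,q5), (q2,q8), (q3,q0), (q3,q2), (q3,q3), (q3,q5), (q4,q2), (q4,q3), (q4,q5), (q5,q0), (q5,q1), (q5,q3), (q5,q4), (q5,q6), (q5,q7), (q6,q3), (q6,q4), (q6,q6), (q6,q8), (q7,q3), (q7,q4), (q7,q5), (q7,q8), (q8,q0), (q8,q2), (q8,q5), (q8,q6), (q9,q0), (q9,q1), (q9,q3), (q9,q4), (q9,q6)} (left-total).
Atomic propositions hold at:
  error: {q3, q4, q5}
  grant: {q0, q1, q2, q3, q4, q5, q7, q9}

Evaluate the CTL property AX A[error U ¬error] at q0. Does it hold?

Yes

Sat(¬error) = {q0, q1, q2, q6, q7, q8, q9}
A[error U ¬error]: least fixpoint, start Z0 = Sat(¬error) = {q0, q1, q2, q6, q7, q8, q9}, add states in Sat(error) with every successor in Z. Already a fixed point.
Sat(A[error U ¬error]) = {q0, q1, q2, q6, q7, q8, q9}
Sat(AX A[error U ¬error]) = {s : every successor in {q0, q1, q2, q6, q7, q8, q9}} = {q0}
q0 ∈ Sat(AX A[error U ¬error]) = {q0}, so the formula holds at q0.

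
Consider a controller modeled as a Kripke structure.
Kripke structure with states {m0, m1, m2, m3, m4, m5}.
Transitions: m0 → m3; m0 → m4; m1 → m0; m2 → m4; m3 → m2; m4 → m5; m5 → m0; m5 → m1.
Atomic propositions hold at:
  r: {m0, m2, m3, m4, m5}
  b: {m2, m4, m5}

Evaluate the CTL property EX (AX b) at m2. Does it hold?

Sat(AX b) = {s : every successor in {m2, m4, m5}} = {m2, m3, m4}
Sat(EX (AX b)) = {s : some successor in {m2, m3, m4}} = {m0, m2, m3}
m2 ∈ Sat(EX (AX b)) = {m0, m2, m3}, so the formula holds at m2.

Yes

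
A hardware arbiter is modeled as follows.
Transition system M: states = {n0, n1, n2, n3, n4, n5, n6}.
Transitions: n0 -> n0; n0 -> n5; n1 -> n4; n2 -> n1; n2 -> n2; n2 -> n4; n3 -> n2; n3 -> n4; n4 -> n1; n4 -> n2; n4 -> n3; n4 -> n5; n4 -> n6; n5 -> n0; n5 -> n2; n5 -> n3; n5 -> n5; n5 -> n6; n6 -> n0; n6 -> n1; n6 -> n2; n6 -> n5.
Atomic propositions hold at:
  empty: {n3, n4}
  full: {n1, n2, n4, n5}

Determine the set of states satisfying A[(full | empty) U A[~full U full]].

{n1, n2, n3, n4, n5}

Sat(full | empty) = {n1, n2, n3, n4, n5}
Sat(~full) = {n0, n3, n6}
A[~full U full]: least fixpoint, start Z0 = Sat(full) = {n1, n2, n4, n5}, add states in Sat(~full) with every successor in Z. Z1 = {n1, n2, n3, n4, n5}; fixed.
Sat(A[~full U full]) = {n1, n2, n3, n4, n5}
A[(full | empty) U A[~full U full]]: least fixpoint, start Z0 = Sat(A[~full U full]) = {n1, n2, n3, n4, n5}, add states in Sat(full | empty) with every successor in Z. Already a fixed point.
Sat(A[(full | empty) U A[~full U full]]) = {n1, n2, n3, n4, n5}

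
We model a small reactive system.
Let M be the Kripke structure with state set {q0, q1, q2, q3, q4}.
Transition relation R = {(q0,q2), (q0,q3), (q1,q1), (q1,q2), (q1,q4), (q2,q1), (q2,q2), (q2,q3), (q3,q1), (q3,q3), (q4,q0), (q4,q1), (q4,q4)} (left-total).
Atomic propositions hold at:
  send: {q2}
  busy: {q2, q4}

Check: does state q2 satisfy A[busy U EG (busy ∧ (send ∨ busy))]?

Yes

Sat(send ∨ busy) = {q2, q4}
Sat(busy ∧ (send ∨ busy)) = {q2, q4}
EG (busy ∧ (send ∨ busy)): greatest fixpoint, start Z0 = {q2, q4}, keep only states in Sat with some successor in Z. Already a fixed point.
Sat(EG (busy ∧ (send ∨ busy))) = {q2, q4}
A[busy U EG (busy ∧ (send ∨ busy))]: least fixpoint, start Z0 = Sat(EG (busy ∧ (send ∨ busy))) = {q2, q4}, add states in Sat(busy) with every successor in Z. Already a fixed point.
Sat(A[busy U EG (busy ∧ (send ∨ busy))]) = {q2, q4}
q2 ∈ Sat(A[busy U EG (busy ∧ (send ∨ busy))]) = {q2, q4}, so the formula holds at q2.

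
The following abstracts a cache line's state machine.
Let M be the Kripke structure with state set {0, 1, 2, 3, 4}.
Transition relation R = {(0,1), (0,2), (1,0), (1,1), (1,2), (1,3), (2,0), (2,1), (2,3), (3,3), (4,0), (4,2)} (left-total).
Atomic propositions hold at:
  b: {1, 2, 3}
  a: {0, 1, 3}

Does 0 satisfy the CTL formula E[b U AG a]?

AG a: greatest fixpoint, start Z0 = {0, 1, 3}, keep only states in Sat with every successor in Z. Z1 = {3}; fixed.
Sat(AG a) = {3}
E[b U AG a]: least fixpoint, start Z0 = Sat(AG a) = {3}, add states in Sat(b) with some successor in Z. Z1 = {1, 2, 3}; fixed.
Sat(E[b U AG a]) = {1, 2, 3}
0 ∉ Sat(E[b U AG a]) = {1, 2, 3}, so the formula does not hold at 0.

No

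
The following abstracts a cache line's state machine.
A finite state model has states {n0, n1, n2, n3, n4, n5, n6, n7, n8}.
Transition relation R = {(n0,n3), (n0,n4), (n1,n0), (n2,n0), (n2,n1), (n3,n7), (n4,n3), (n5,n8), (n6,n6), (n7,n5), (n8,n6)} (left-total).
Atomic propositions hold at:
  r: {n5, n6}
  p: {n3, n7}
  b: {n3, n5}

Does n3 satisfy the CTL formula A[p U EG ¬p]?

Yes

Sat(¬p) = {n0, n1, n2, n4, n5, n6, n8}
EG ¬p: greatest fixpoint, start Z0 = {n0, n1, n2, n4, n5, n6, n8}, keep only states in Sat with some successor in Z. Z1 = {n0, n1, n2, n5, n6, n8}; Z2 = {n1, n2, n5, n6, n8}; Z3 = {n2, n5, n6, n8}; Z4 = {n5, n6, n8}; fixed.
Sat(EG ¬p) = {n5, n6, n8}
A[p U EG ¬p]: least fixpoint, start Z0 = Sat(EG ¬p) = {n5, n6, n8}, add states in Sat(p) with every successor in Z. Z1 = {n5, n6, n7, n8}; Z2 = {n3, n5, n6, n7, n8}; fixed.
Sat(A[p U EG ¬p]) = {n3, n5, n6, n7, n8}
n3 ∈ Sat(A[p U EG ¬p]) = {n3, n5, n6, n7, n8}, so the formula holds at n3.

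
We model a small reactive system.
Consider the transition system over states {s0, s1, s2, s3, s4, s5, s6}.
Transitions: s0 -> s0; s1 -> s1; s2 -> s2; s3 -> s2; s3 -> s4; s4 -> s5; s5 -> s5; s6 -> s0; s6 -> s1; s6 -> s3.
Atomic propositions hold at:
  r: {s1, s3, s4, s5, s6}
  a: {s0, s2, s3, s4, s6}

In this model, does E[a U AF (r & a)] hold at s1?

Sat(r & a) = {s3, s4, s6}
AF (r & a): least fixpoint, start Z0 = {s3, s4, s6}, add states with every successor in Z. Already a fixed point.
Sat(AF (r & a)) = {s3, s4, s6}
E[a U AF (r & a)]: least fixpoint, start Z0 = Sat(AF (r & a)) = {s3, s4, s6}, add states in Sat(a) with some successor in Z. Already a fixed point.
Sat(E[a U AF (r & a)]) = {s3, s4, s6}
s1 ∉ Sat(E[a U AF (r & a)]) = {s3, s4, s6}, so the formula does not hold at s1.

No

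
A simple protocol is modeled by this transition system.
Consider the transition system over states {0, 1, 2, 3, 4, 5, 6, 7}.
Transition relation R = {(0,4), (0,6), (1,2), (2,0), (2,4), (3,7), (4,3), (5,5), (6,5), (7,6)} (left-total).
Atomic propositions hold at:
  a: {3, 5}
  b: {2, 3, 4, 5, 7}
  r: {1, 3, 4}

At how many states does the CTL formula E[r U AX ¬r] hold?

6

Sat(¬r) = {0, 2, 5, 6, 7}
Sat(AX ¬r) = {s : every successor in {0, 2, 5, 6, 7}} = {1, 3, 5, 6, 7}
E[r U AX ¬r]: least fixpoint, start Z0 = Sat(AX ¬r) = {1, 3, 5, 6, 7}, add states in Sat(r) with some successor in Z. Z1 = {1, 3, 4, 5, 6, 7}; fixed.
Sat(E[r U AX ¬r]) = {1, 3, 4, 5, 6, 7}
|Sat(E[r U AX ¬r])| = |{1, 3, 4, 5, 6, 7}| = 6.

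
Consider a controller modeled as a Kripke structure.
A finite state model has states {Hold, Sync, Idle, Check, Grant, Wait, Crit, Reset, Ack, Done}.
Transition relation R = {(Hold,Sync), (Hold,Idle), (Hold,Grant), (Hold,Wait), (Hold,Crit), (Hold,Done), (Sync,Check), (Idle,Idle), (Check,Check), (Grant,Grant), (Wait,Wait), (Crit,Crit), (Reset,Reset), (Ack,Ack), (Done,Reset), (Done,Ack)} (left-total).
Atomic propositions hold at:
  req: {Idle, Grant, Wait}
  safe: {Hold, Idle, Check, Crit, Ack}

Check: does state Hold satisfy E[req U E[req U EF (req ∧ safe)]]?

Yes

Sat(req ∧ safe) = {Idle}
EF (req ∧ safe): least fixpoint, start Z0 = {Idle}, add states with some successor in Z. Z1 = {Hold, Idle}; fixed.
Sat(EF (req ∧ safe)) = {Hold, Idle}
E[req U EF (req ∧ safe)]: least fixpoint, start Z0 = Sat(EF (req ∧ safe)) = {Hold, Idle}, add states in Sat(req) with some successor in Z. Already a fixed point.
Sat(E[req U EF (req ∧ safe)]) = {Hold, Idle}
E[req U E[req U EF (req ∧ safe)]]: least fixpoint, start Z0 = Sat(E[req U EF (req ∧ safe)]) = {Hold, Idle}, add states in Sat(req) with some successor in Z. Already a fixed point.
Sat(E[req U E[req U EF (req ∧ safe)]]) = {Hold, Idle}
Hold ∈ Sat(E[req U E[req U EF (req ∧ safe)]]) = {Hold, Idle}, so the formula holds at Hold.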